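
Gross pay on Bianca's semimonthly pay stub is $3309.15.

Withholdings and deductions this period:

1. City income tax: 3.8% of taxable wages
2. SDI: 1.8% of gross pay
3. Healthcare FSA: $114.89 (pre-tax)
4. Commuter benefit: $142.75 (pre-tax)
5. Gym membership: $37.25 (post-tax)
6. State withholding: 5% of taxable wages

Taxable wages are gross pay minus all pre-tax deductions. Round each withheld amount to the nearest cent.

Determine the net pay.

$2686.16

Healthcare FSA: $114.89
Commuter benefit: $142.75
Pre-tax total = $114.89 + $142.75 = $257.64
Taxable wages = $3309.15 − $257.64 = $3051.51
State withholding: $3051.51 × 0.05 = $152.58
City income tax: $3051.51 × 0.038 = $115.96
SDI: $3309.15 × 0.018 = $59.56
Gym membership: $37.25
Total deductions = $114.89 + $142.75 + $152.58 + $115.96 + $59.56 + $37.25 = $622.99
Net pay = $3309.15 − $622.99 = $2686.16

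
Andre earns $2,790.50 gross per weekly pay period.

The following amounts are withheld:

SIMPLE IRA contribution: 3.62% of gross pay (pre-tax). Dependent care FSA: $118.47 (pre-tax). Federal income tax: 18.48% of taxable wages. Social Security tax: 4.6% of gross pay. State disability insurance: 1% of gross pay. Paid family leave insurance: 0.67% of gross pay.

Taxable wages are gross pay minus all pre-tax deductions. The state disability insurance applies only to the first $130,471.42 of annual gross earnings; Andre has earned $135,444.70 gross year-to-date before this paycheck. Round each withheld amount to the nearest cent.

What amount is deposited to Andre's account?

$1,948.83

SIMPLE IRA contribution: $2,790.50 × 0.0362 = $101.02
Dependent care FSA: $118.47
Pre-tax total = $101.02 + $118.47 = $219.49
Taxable wages = $2,790.50 − $219.49 = $2,571.01
Federal income tax: $2,571.01 × 0.1848 = $475.12
Social Security tax: $2,790.50 × 0.046 = $128.36
Paid family leave insurance: $2,790.50 × 0.0067 = $18.70
State disability insurance: annual cap $130,471.42 already reached (YTD $135,444.70), so $0.00
Total deductions = $101.02 + $118.47 + $475.12 + $128.36 + $18.70 + $0.00 = $841.67
Net pay = $2,790.50 − $841.67 = $1,948.83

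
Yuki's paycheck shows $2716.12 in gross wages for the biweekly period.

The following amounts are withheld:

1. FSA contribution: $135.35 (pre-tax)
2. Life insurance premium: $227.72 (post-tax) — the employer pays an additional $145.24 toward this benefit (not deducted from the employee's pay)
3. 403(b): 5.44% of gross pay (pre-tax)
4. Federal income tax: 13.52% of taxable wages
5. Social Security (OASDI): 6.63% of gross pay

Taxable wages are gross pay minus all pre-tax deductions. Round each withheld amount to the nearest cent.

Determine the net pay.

FSA contribution: $135.35
403(b): $2716.12 × 0.0544 = $147.76
Pre-tax total = $135.35 + $147.76 = $283.11
Taxable wages = $2716.12 − $283.11 = $2433.01
Federal income tax: $2433.01 × 0.1352 = $328.94
Social Security (OASDI): $2716.12 × 0.0663 = $180.08
Life insurance premium: $227.72
(Employer's $145.24 toward life insurance premium is not withheld from the employee.)
Total deductions = $135.35 + $147.76 + $328.94 + $180.08 + $227.72 = $1019.85
Net pay = $2716.12 − $1019.85 = $1696.27

$1696.27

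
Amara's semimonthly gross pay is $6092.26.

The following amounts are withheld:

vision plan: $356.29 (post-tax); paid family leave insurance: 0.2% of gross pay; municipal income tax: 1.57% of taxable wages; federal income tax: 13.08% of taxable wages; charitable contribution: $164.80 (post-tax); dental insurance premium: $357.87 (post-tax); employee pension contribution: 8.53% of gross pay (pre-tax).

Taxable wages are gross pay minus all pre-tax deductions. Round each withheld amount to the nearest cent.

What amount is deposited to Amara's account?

$3865.07

Employee pension contribution: $6092.26 × 0.0853 = $519.67
Taxable wages = $6092.26 − $519.67 = $5572.59
Federal income tax: $5572.59 × 0.1308 = $728.89
Municipal income tax: $5572.59 × 0.0157 = $87.49
Paid family leave insurance: $6092.26 × 0.002 = $12.18
Dental insurance premium: $357.87
Charitable contribution: $164.80
Vision plan: $356.29
Total deductions = $519.67 + $728.89 + $87.49 + $12.18 + $357.87 + $164.80 + $356.29 = $2227.19
Net pay = $6092.26 − $2227.19 = $3865.07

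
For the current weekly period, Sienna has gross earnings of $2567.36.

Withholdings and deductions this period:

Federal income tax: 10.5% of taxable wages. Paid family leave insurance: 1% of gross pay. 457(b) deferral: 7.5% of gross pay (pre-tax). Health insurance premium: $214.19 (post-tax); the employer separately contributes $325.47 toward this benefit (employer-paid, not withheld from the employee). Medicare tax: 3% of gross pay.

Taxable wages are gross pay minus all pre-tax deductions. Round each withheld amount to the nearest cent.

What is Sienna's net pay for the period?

$1808.57

457(b) deferral: $2567.36 × 0.075 = $192.55
Taxable wages = $2567.36 − $192.55 = $2374.81
Federal income tax: $2374.81 × 0.105 = $249.36
Medicare tax: $2567.36 × 0.03 = $77.02
Paid family leave insurance: $2567.36 × 0.01 = $25.67
Health insurance premium: $214.19
(Employer's $325.47 toward health insurance premium is not withheld from the employee.)
Total deductions = $192.55 + $249.36 + $77.02 + $25.67 + $214.19 = $758.79
Net pay = $2567.36 − $758.79 = $1808.57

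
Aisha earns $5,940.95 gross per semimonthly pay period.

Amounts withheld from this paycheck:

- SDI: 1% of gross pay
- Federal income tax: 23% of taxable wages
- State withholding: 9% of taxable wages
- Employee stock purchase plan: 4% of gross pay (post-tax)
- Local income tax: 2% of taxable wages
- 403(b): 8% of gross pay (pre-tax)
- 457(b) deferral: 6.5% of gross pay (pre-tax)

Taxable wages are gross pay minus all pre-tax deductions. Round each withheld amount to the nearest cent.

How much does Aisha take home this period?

457(b) deferral: $5,940.95 × 0.065 = $386.16
403(b): $5,940.95 × 0.08 = $475.28
Pre-tax total = $386.16 + $475.28 = $861.44
Taxable wages = $5,940.95 − $861.44 = $5,079.51
Federal income tax: $5,079.51 × 0.23 = $1,168.29
Local income tax: $5,079.51 × 0.02 = $101.59
State withholding: $5,079.51 × 0.09 = $457.16
SDI: $5,940.95 × 0.01 = $59.41
Employee stock purchase plan: $5,940.95 × 0.04 = $237.64
Total deductions = $386.16 + $475.28 + $1,168.29 + $101.59 + $457.16 + $59.41 + $237.64 = $2,885.53
Net pay = $5,940.95 − $2,885.53 = $3,055.42

$3,055.42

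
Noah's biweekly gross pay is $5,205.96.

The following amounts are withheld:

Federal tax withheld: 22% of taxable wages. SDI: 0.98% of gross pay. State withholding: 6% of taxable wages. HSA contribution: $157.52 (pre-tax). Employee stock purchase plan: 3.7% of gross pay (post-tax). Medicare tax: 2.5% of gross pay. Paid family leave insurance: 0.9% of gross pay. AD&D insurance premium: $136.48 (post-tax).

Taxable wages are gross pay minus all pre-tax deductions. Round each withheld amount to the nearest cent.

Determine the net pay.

$3,077.75

HSA contribution: $157.52
Taxable wages = $5,205.96 − $157.52 = $5,048.44
State withholding: $5,048.44 × 0.06 = $302.91
Federal tax withheld: $5,048.44 × 0.22 = $1,110.66
SDI: $5,205.96 × 0.0098 = $51.02
Paid family leave insurance: $5,205.96 × 0.009 = $46.85
Medicare tax: $5,205.96 × 0.025 = $130.15
AD&D insurance premium: $136.48
Employee stock purchase plan: $5,205.96 × 0.037 = $192.62
Total deductions = $157.52 + $302.91 + $1,110.66 + $51.02 + $46.85 + $130.15 + $136.48 + $192.62 = $2,128.21
Net pay = $5,205.96 − $2,128.21 = $3,077.75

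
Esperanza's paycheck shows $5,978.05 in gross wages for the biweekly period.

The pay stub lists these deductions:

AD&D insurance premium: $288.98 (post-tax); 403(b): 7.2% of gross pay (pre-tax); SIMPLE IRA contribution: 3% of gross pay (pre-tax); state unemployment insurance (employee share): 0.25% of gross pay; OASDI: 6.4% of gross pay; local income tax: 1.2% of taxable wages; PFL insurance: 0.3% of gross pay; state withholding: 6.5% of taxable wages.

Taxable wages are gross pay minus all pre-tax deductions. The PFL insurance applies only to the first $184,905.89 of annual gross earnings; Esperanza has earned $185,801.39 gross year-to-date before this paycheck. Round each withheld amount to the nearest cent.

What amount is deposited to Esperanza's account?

$4,268.40

403(b): $5,978.05 × 0.072 = $430.42
SIMPLE IRA contribution: $5,978.05 × 0.03 = $179.34
Pre-tax total = $430.42 + $179.34 = $609.76
Taxable wages = $5,978.05 − $609.76 = $5,368.29
Local income tax: $5,368.29 × 0.012 = $64.42
State withholding: $5,368.29 × 0.065 = $348.94
PFL insurance: annual cap $184,905.89 already reached (YTD $185,801.39), so $0.00
OASDI: $5,978.05 × 0.064 = $382.60
State unemployment insurance (employee share): $5,978.05 × 0.0025 = $14.95
AD&D insurance premium: $288.98
Total deductions = $430.42 + $179.34 + $64.42 + $348.94 + $0.00 + $382.60 + $14.95 + $288.98 = $1,709.65
Net pay = $5,978.05 − $1,709.65 = $4,268.40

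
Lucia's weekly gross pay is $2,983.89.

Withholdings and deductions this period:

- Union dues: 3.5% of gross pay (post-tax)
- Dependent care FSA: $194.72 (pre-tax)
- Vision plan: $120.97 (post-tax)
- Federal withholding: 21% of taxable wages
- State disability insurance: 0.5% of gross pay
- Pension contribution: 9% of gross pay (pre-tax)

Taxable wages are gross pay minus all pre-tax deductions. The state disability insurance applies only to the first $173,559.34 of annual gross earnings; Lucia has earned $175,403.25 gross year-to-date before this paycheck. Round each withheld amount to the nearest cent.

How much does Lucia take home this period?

$1,765.88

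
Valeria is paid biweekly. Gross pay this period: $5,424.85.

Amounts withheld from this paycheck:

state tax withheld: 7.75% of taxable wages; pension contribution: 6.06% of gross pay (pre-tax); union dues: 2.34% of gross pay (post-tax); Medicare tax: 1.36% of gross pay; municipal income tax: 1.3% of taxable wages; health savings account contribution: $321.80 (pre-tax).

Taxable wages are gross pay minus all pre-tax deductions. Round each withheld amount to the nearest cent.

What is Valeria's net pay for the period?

Health savings account contribution: $321.80
Pension contribution: $5,424.85 × 0.0606 = $328.75
Pre-tax total = $321.80 + $328.75 = $650.55
Taxable wages = $5,424.85 − $650.55 = $4,774.30
Municipal income tax: $4,774.30 × 0.013 = $62.07
State tax withheld: $4,774.30 × 0.0775 = $370.01
Medicare tax: $5,424.85 × 0.0136 = $73.78
Union dues: $5,424.85 × 0.0234 = $126.94
Total deductions = $321.80 + $328.75 + $62.07 + $370.01 + $73.78 + $126.94 = $1,283.35
Net pay = $5,424.85 − $1,283.35 = $4,141.50

$4,141.50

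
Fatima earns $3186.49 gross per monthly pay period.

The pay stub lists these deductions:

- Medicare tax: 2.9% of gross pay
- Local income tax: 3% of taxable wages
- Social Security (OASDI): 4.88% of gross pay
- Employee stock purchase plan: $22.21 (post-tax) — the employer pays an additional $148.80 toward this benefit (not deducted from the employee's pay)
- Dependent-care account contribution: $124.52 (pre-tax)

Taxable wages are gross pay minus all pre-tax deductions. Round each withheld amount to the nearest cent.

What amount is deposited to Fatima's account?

$2699.99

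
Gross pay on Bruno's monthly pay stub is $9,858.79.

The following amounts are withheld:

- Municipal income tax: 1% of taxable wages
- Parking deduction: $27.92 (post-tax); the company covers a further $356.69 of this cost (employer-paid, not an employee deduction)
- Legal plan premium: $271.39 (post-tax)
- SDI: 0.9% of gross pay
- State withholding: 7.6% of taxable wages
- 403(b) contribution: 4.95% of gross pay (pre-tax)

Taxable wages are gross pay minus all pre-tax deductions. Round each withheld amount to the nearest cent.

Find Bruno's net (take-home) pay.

403(b) contribution: $9,858.79 × 0.0495 = $488.01
Taxable wages = $9,858.79 − $488.01 = $9,370.78
State withholding: $9,370.78 × 0.076 = $712.18
Municipal income tax: $9,370.78 × 0.01 = $93.71
SDI: $9,858.79 × 0.009 = $88.73
Parking deduction: $27.92
Legal plan premium: $271.39
(Employer's $356.69 toward parking deduction is not withheld from the employee.)
Total deductions = $488.01 + $712.18 + $93.71 + $88.73 + $27.92 + $271.39 = $1,681.94
Net pay = $9,858.79 − $1,681.94 = $8,176.85

$8,176.85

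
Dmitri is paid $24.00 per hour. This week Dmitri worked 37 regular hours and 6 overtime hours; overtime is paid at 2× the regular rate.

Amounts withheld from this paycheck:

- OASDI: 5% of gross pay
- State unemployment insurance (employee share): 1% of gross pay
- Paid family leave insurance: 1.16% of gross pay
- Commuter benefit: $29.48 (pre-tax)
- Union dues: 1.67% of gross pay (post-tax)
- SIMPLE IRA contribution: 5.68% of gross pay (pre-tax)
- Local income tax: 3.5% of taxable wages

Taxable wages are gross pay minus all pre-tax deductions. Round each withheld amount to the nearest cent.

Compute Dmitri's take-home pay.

$938.09

Regular pay: 37 × $24.00 = $888.00
Overtime pay: 6 × $24.00 × 2 = $288.00
Gross pay = $888.00 + $288.00 = $1,176.00
Commuter benefit: $29.48
SIMPLE IRA contribution: $1,176.00 × 0.0568 = $66.80
Pre-tax total = $29.48 + $66.80 = $96.28
Taxable wages = $1,176.00 − $96.28 = $1,079.72
Local income tax: $1,079.72 × 0.035 = $37.79
Paid family leave insurance: $1,176.00 × 0.0116 = $13.64
State unemployment insurance (employee share): $1,176.00 × 0.01 = $11.76
OASDI: $1,176.00 × 0.05 = $58.80
Union dues: $1,176.00 × 0.0167 = $19.64
Total deductions = $29.48 + $66.80 + $37.79 + $13.64 + $11.76 + $58.80 + $19.64 = $237.91
Net pay = $1,176.00 − $237.91 = $938.09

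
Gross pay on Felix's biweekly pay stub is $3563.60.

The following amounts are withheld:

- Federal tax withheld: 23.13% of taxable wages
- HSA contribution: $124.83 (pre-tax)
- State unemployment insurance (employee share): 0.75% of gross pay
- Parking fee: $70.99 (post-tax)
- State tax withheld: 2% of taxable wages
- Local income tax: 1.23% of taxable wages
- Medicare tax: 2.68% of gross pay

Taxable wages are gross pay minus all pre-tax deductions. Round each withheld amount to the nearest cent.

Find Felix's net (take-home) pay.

$2339.08

HSA contribution: $124.83
Taxable wages = $3563.60 − $124.83 = $3438.77
Federal tax withheld: $3438.77 × 0.2313 = $795.39
Local income tax: $3438.77 × 0.0123 = $42.30
State tax withheld: $3438.77 × 0.02 = $68.78
State unemployment insurance (employee share): $3563.60 × 0.0075 = $26.73
Medicare tax: $3563.60 × 0.0268 = $95.50
Parking fee: $70.99
Total deductions = $124.83 + $795.39 + $42.30 + $68.78 + $26.73 + $95.50 + $70.99 = $1224.52
Net pay = $3563.60 − $1224.52 = $2339.08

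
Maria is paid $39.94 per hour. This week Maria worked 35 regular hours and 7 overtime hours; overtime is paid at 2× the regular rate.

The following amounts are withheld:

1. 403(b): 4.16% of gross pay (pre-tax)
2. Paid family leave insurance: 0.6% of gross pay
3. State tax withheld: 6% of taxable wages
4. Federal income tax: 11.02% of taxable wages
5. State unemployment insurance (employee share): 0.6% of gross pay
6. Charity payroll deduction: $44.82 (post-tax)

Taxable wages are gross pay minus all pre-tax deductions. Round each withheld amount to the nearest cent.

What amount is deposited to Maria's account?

Regular pay: 35 × $39.94 = $1,397.90
Overtime pay: 7 × $39.94 × 2 = $559.16
Gross pay = $1,397.90 + $559.16 = $1,957.06
403(b): $1,957.06 × 0.0416 = $81.41
Taxable wages = $1,957.06 − $81.41 = $1,875.65
State tax withheld: $1,875.65 × 0.06 = $112.54
Federal income tax: $1,875.65 × 0.1102 = $206.70
Paid family leave insurance: $1,957.06 × 0.006 = $11.74
State unemployment insurance (employee share): $1,957.06 × 0.006 = $11.74
Charity payroll deduction: $44.82
Total deductions = $81.41 + $112.54 + $206.70 + $11.74 + $11.74 + $44.82 = $468.95
Net pay = $1,957.06 − $468.95 = $1,488.11

$1,488.11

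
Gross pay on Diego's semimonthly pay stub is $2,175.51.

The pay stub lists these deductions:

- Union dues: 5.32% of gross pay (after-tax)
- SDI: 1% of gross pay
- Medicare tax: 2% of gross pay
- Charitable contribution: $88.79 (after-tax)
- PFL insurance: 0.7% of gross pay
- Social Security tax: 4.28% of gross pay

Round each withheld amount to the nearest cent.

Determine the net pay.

Medicare tax: $2,175.51 × 0.02 = $43.51
PFL insurance: $2,175.51 × 0.007 = $15.23
SDI: $2,175.51 × 0.01 = $21.76
Social Security tax: $2,175.51 × 0.0428 = $93.11
Union dues: $2,175.51 × 0.0532 = $115.74
Charitable contribution: $88.79
Total deductions = $43.51 + $15.23 + $21.76 + $93.11 + $115.74 + $88.79 = $378.14
Net pay = $2,175.51 − $378.14 = $1,797.37

$1,797.37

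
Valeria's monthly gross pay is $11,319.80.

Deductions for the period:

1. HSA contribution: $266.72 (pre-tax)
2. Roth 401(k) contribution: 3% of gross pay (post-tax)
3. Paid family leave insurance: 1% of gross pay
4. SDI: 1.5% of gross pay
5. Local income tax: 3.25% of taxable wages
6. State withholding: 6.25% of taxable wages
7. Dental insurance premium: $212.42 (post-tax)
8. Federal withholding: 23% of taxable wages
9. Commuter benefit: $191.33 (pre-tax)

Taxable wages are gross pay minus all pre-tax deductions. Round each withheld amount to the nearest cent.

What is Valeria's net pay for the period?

$6,496.67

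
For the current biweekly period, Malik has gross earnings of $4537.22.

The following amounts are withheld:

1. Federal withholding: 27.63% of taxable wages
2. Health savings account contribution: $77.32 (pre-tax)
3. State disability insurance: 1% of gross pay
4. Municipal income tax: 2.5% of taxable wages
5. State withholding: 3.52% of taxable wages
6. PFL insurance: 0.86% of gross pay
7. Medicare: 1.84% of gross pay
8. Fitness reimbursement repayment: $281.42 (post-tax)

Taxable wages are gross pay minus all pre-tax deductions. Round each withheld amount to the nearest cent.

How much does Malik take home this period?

$2509.85

Health savings account contribution: $77.32
Taxable wages = $4537.22 − $77.32 = $4459.90
Federal withholding: $4459.90 × 0.2763 = $1232.27
Municipal income tax: $4459.90 × 0.025 = $111.50
State withholding: $4459.90 × 0.0352 = $156.99
PFL insurance: $4537.22 × 0.0086 = $39.02
Medicare: $4537.22 × 0.0184 = $83.48
State disability insurance: $4537.22 × 0.01 = $45.37
Fitness reimbursement repayment: $281.42
Total deductions = $77.32 + $1232.27 + $111.50 + $156.99 + $39.02 + $83.48 + $45.37 + $281.42 = $2027.37
Net pay = $4537.22 − $2027.37 = $2509.85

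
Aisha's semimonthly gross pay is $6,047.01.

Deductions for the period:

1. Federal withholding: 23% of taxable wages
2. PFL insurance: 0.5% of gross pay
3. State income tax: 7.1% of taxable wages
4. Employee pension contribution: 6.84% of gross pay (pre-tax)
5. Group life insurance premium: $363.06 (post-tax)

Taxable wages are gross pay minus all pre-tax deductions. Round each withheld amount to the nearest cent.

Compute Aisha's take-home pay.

Employee pension contribution: $6,047.01 × 0.0684 = $413.62
Taxable wages = $6,047.01 − $413.62 = $5,633.39
State income tax: $5,633.39 × 0.071 = $399.97
Federal withholding: $5,633.39 × 0.23 = $1,295.68
PFL insurance: $6,047.01 × 0.005 = $30.24
Group life insurance premium: $363.06
Total deductions = $413.62 + $399.97 + $1,295.68 + $30.24 + $363.06 = $2,502.57
Net pay = $6,047.01 − $2,502.57 = $3,544.44

$3,544.44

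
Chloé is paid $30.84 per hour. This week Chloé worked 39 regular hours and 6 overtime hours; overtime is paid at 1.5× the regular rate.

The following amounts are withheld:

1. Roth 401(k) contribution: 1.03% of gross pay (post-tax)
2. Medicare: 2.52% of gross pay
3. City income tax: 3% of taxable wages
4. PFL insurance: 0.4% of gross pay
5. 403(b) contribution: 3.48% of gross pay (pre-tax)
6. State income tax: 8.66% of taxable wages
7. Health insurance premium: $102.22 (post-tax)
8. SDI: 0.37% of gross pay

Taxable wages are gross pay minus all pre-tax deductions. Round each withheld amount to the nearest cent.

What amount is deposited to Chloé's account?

$1,096.04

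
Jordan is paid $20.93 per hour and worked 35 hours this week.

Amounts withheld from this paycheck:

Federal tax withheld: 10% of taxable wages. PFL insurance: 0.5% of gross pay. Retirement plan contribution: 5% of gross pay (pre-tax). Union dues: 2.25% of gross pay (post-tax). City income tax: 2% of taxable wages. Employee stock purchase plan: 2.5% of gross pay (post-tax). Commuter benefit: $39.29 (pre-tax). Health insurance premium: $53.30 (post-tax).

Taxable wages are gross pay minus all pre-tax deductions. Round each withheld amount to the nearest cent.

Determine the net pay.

$486.09

Gross pay: 35 × $20.93 = $732.55
Retirement plan contribution: $732.55 × 0.05 = $36.63
Commuter benefit: $39.29
Pre-tax total = $36.63 + $39.29 = $75.92
Taxable wages = $732.55 − $75.92 = $656.63
City income tax: $656.63 × 0.02 = $13.13
Federal tax withheld: $656.63 × 0.1 = $65.66
PFL insurance: $732.55 × 0.005 = $3.66
Union dues: $732.55 × 0.0225 = $16.48
Employee stock purchase plan: $732.55 × 0.025 = $18.31
Health insurance premium: $53.30
Total deductions = $36.63 + $39.29 + $13.13 + $65.66 + $3.66 + $16.48 + $18.31 + $53.30 = $246.46
Net pay = $732.55 − $246.46 = $486.09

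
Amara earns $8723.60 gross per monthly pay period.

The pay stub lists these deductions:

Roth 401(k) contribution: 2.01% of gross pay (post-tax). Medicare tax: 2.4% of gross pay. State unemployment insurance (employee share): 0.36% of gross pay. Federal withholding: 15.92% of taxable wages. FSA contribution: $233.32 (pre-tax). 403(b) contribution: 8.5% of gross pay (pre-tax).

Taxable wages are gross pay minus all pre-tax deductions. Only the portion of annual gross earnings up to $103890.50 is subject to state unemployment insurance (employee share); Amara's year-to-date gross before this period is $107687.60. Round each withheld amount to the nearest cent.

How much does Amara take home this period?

403(b) contribution: $8723.60 × 0.085 = $741.51
FSA contribution: $233.32
Pre-tax total = $741.51 + $233.32 = $974.83
Taxable wages = $8723.60 − $974.83 = $7748.77
Federal withholding: $7748.77 × 0.1592 = $1233.60
State unemployment insurance (employee share): annual cap $103890.50 already reached (YTD $107687.60), so $0.00
Medicare tax: $8723.60 × 0.024 = $209.37
Roth 401(k) contribution: $8723.60 × 0.0201 = $175.34
Total deductions = $741.51 + $233.32 + $1233.60 + $0.00 + $209.37 + $175.34 = $2593.14
Net pay = $8723.60 − $2593.14 = $6130.46

$6130.46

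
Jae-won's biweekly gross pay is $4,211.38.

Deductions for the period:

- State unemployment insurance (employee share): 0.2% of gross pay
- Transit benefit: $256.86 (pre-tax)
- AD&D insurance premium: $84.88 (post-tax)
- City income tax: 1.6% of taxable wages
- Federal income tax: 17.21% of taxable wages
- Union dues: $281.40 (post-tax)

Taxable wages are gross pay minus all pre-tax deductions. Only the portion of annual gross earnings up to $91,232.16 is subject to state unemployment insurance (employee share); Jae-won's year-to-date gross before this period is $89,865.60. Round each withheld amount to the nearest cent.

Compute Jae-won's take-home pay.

$2,841.67

Transit benefit: $256.86
Taxable wages = $4,211.38 − $256.86 = $3,954.52
City income tax: $3,954.52 × 0.016 = $63.27
Federal income tax: $3,954.52 × 0.1721 = $680.57
State unemployment insurance (employee share): only $91,232.16 − $89,865.60 = $1,366.56 of this check is subject → $1,366.56 × 0.002 = $2.73
Union dues: $281.40
AD&D insurance premium: $84.88
Total deductions = $256.86 + $63.27 + $680.57 + $2.73 + $281.40 + $84.88 = $1,369.71
Net pay = $4,211.38 − $1,369.71 = $2,841.67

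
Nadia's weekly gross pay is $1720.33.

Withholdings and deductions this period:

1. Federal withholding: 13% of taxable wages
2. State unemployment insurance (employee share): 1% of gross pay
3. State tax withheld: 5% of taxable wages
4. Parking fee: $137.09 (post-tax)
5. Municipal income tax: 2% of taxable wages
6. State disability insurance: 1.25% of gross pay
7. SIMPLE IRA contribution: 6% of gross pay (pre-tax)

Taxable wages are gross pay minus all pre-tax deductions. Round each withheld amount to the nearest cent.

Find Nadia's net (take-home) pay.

SIMPLE IRA contribution: $1720.33 × 0.06 = $103.22
Taxable wages = $1720.33 − $103.22 = $1617.11
Municipal income tax: $1617.11 × 0.02 = $32.34
Federal withholding: $1617.11 × 0.13 = $210.22
State tax withheld: $1617.11 × 0.05 = $80.86
State disability insurance: $1720.33 × 0.0125 = $21.50
State unemployment insurance (employee share): $1720.33 × 0.01 = $17.20
Parking fee: $137.09
Total deductions = $103.22 + $32.34 + $210.22 + $80.86 + $21.50 + $17.20 + $137.09 = $602.43
Net pay = $1720.33 − $602.43 = $1117.90

$1117.90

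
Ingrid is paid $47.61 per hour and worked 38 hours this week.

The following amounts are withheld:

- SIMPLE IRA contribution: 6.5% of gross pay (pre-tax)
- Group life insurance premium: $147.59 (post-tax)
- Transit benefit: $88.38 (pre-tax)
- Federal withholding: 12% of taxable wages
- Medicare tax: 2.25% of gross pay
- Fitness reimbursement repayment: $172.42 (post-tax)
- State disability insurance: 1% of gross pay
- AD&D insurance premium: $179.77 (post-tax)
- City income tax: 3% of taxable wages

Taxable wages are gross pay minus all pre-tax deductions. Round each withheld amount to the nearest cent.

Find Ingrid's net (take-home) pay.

Gross pay: 38 × $47.61 = $1,809.18
SIMPLE IRA contribution: $1,809.18 × 0.065 = $117.60
Transit benefit: $88.38
Pre-tax total = $117.60 + $88.38 = $205.98
Taxable wages = $1,809.18 − $205.98 = $1,603.20
Federal withholding: $1,603.20 × 0.12 = $192.38
City income tax: $1,603.20 × 0.03 = $48.10
State disability insurance: $1,809.18 × 0.01 = $18.09
Medicare tax: $1,809.18 × 0.0225 = $40.71
Group life insurance premium: $147.59
Fitness reimbursement repayment: $172.42
AD&D insurance premium: $179.77
Total deductions = $117.60 + $88.38 + $192.38 + $48.10 + $18.09 + $40.71 + $147.59 + $172.42 + $179.77 = $1,005.04
Net pay = $1,809.18 − $1,005.04 = $804.14

$804.14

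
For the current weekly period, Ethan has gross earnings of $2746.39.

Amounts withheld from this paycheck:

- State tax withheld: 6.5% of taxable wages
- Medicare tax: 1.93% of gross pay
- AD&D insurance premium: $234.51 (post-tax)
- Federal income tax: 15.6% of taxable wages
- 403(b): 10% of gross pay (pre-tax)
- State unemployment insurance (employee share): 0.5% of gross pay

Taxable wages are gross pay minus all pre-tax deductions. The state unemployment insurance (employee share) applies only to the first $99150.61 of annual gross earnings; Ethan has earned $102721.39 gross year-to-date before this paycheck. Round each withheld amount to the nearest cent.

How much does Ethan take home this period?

403(b): $2746.39 × 0.1 = $274.64
Taxable wages = $2746.39 − $274.64 = $2471.75
Federal income tax: $2471.75 × 0.156 = $385.59
State tax withheld: $2471.75 × 0.065 = $160.66
Medicare tax: $2746.39 × 0.0193 = $53.01
State unemployment insurance (employee share): annual cap $99150.61 already reached (YTD $102721.39), so $0.00
AD&D insurance premium: $234.51
Total deductions = $274.64 + $385.59 + $160.66 + $53.01 + $0.00 + $234.51 = $1108.41
Net pay = $2746.39 − $1108.41 = $1637.98

$1637.98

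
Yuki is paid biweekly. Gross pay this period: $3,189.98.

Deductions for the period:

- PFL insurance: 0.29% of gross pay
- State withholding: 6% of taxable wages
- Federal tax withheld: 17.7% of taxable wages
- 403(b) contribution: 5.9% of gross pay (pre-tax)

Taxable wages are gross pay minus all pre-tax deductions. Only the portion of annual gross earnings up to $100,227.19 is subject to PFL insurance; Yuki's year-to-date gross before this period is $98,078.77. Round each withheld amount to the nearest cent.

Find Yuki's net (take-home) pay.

403(b) contribution: $3,189.98 × 0.059 = $188.21
Taxable wages = $3,189.98 − $188.21 = $3,001.77
Federal tax withheld: $3,001.77 × 0.177 = $531.31
State withholding: $3,001.77 × 0.06 = $180.11
PFL insurance: only $100,227.19 − $98,078.77 = $2,148.42 of this check is subject → $2,148.42 × 0.0029 = $6.23
Total deductions = $188.21 + $531.31 + $180.11 + $6.23 = $905.86
Net pay = $3,189.98 − $905.86 = $2,284.12

$2,284.12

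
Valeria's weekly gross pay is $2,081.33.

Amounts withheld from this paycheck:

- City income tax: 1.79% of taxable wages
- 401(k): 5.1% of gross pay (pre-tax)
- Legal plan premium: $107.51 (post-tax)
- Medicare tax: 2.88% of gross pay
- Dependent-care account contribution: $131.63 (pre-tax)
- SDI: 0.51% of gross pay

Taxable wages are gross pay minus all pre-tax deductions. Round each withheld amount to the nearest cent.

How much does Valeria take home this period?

$1,632.49

401(k): $2,081.33 × 0.051 = $106.15
Dependent-care account contribution: $131.63
Pre-tax total = $106.15 + $131.63 = $237.78
Taxable wages = $2,081.33 − $237.78 = $1,843.55
City income tax: $1,843.55 × 0.0179 = $33.00
SDI: $2,081.33 × 0.0051 = $10.61
Medicare tax: $2,081.33 × 0.0288 = $59.94
Legal plan premium: $107.51
Total deductions = $106.15 + $131.63 + $33.00 + $10.61 + $59.94 + $107.51 = $448.84
Net pay = $2,081.33 − $448.84 = $1,632.49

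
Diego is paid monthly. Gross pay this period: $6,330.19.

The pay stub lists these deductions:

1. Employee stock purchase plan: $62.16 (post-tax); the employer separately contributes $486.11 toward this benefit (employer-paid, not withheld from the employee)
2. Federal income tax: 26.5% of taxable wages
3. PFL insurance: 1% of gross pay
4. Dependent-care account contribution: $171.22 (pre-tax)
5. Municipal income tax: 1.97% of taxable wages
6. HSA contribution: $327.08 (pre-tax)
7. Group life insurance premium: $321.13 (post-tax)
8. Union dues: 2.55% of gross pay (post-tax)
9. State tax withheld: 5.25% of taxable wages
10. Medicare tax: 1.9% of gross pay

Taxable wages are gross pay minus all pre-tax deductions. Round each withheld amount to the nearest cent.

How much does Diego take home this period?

HSA contribution: $327.08
Dependent-care account contribution: $171.22
Pre-tax total = $327.08 + $171.22 = $498.30
Taxable wages = $6,330.19 − $498.30 = $5,831.89
State tax withheld: $5,831.89 × 0.0525 = $306.17
Municipal income tax: $5,831.89 × 0.0197 = $114.89
Federal income tax: $5,831.89 × 0.265 = $1,545.45
PFL insurance: $6,330.19 × 0.01 = $63.30
Medicare tax: $6,330.19 × 0.019 = $120.27
Union dues: $6,330.19 × 0.0255 = $161.42
Group life insurance premium: $321.13
Employee stock purchase plan: $62.16
(Employer's $486.11 toward employee stock purchase plan is not withheld from the employee.)
Total deductions = $327.08 + $171.22 + $306.17 + $114.89 + $1,545.45 + $63.30 + $120.27 + $161.42 + $321.13 + $62.16 = $3,193.09
Net pay = $6,330.19 − $3,193.09 = $3,137.10

$3,137.10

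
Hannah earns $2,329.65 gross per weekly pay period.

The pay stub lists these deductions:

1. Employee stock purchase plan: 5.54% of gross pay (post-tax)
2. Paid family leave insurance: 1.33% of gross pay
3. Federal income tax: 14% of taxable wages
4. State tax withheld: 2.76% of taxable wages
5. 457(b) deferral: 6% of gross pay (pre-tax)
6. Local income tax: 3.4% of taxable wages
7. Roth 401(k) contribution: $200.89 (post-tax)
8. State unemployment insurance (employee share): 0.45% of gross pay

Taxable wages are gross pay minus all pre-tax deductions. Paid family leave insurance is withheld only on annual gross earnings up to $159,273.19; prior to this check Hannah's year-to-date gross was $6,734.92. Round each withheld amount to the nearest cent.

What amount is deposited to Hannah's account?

457(b) deferral: $2,329.65 × 0.06 = $139.78
Taxable wages = $2,329.65 − $139.78 = $2,189.87
State tax withheld: $2,189.87 × 0.0276 = $60.44
Local income tax: $2,189.87 × 0.034 = $74.46
Federal income tax: $2,189.87 × 0.14 = $306.58
Paid family leave insurance: cap not yet reached, full $2,329.65 is subject → $2,329.65 × 0.0133 = $30.98
State unemployment insurance (employee share): $2,329.65 × 0.0045 = $10.48
Employee stock purchase plan: $2,329.65 × 0.0554 = $129.06
Roth 401(k) contribution: $200.89
Total deductions = $139.78 + $60.44 + $74.46 + $306.58 + $30.98 + $10.48 + $129.06 + $200.89 = $952.67
Net pay = $2,329.65 − $952.67 = $1,376.98

$1,376.98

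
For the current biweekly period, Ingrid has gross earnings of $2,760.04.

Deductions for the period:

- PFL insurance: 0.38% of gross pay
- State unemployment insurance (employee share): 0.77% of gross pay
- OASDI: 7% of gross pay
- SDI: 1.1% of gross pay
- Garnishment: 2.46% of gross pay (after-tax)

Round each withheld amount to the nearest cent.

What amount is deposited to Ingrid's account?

$2,436.84

OASDI: $2,760.04 × 0.07 = $193.20
PFL insurance: $2,760.04 × 0.0038 = $10.49
SDI: $2,760.04 × 0.011 = $30.36
State unemployment insurance (employee share): $2,760.04 × 0.0077 = $21.25
Garnishment: $2,760.04 × 0.0246 = $67.90
Total deductions = $193.20 + $10.49 + $30.36 + $21.25 + $67.90 = $323.20
Net pay = $2,760.04 − $323.20 = $2,436.84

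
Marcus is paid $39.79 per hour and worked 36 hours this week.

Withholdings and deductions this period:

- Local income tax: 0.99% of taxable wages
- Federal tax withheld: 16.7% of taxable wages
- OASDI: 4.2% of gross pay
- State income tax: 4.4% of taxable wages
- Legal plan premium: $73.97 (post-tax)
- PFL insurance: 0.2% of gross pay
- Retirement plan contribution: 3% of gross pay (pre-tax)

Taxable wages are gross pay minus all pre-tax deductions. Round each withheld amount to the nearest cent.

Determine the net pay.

Gross pay: 36 × $39.79 = $1,432.44
Retirement plan contribution: $1,432.44 × 0.03 = $42.97
Taxable wages = $1,432.44 − $42.97 = $1,389.47
State income tax: $1,389.47 × 0.044 = $61.14
Federal tax withheld: $1,389.47 × 0.167 = $232.04
Local income tax: $1,389.47 × 0.0099 = $13.76
OASDI: $1,432.44 × 0.042 = $60.16
PFL insurance: $1,432.44 × 0.002 = $2.86
Legal plan premium: $73.97
Total deductions = $42.97 + $61.14 + $232.04 + $13.76 + $60.16 + $2.86 + $73.97 = $486.90
Net pay = $1,432.44 − $486.90 = $945.54

$945.54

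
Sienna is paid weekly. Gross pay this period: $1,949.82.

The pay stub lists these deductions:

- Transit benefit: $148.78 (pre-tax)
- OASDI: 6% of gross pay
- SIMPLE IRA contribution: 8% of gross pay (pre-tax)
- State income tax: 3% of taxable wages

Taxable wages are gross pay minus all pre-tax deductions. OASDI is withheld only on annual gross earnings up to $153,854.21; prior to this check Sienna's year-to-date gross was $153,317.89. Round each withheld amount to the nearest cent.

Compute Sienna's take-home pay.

Transit benefit: $148.78
SIMPLE IRA contribution: $1,949.82 × 0.08 = $155.99
Pre-tax total = $148.78 + $155.99 = $304.77
Taxable wages = $1,949.82 − $304.77 = $1,645.05
State income tax: $1,645.05 × 0.03 = $49.35
OASDI: only $153,854.21 − $153,317.89 = $536.32 of this check is subject → $536.32 × 0.06 = $32.18
Total deductions = $148.78 + $155.99 + $49.35 + $32.18 = $386.30
Net pay = $1,949.82 − $386.30 = $1,563.52

$1,563.52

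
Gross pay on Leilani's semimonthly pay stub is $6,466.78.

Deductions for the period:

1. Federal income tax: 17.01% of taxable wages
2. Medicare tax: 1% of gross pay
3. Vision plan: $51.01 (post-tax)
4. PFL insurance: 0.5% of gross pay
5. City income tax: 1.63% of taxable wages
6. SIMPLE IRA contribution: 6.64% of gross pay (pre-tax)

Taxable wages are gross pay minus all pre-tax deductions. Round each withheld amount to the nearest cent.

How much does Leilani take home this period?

SIMPLE IRA contribution: $6,466.78 × 0.0664 = $429.39
Taxable wages = $6,466.78 − $429.39 = $6,037.39
City income tax: $6,037.39 × 0.0163 = $98.41
Federal income tax: $6,037.39 × 0.1701 = $1,026.96
PFL insurance: $6,466.78 × 0.005 = $32.33
Medicare tax: $6,466.78 × 0.01 = $64.67
Vision plan: $51.01
Total deductions = $429.39 + $98.41 + $1,026.96 + $32.33 + $64.67 + $51.01 = $1,702.77
Net pay = $6,466.78 − $1,702.77 = $4,764.01

$4,764.01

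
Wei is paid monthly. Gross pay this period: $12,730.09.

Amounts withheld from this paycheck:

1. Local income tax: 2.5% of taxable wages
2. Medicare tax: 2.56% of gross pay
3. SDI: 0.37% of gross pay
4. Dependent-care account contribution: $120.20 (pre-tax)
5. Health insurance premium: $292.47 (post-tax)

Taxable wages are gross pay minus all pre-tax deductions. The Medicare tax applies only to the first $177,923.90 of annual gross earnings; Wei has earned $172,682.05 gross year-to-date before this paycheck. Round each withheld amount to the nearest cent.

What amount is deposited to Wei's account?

Dependent-care account contribution: $120.20
Taxable wages = $12,730.09 − $120.20 = $12,609.89
Local income tax: $12,609.89 × 0.025 = $315.25
Medicare tax: only $177,923.90 − $172,682.05 = $5,241.85 of this check is subject → $5,241.85 × 0.0256 = $134.19
SDI: $12,730.09 × 0.0037 = $47.10
Health insurance premium: $292.47
Total deductions = $120.20 + $315.25 + $134.19 + $47.10 + $292.47 = $909.21
Net pay = $12,730.09 − $909.21 = $11,820.88

$11,820.88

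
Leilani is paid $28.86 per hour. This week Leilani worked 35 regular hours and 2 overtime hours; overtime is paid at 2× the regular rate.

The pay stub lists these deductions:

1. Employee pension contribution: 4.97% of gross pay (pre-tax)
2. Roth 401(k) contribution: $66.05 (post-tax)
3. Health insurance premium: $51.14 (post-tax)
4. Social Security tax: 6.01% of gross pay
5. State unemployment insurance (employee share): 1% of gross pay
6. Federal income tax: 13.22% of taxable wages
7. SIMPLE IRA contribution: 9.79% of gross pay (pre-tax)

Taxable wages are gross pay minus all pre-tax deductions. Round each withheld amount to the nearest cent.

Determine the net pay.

Regular pay: 35 × $28.86 = $1,010.10
Overtime pay: 2 × $28.86 × 2 = $115.44
Gross pay = $1,010.10 + $115.44 = $1,125.54
Employee pension contribution: $1,125.54 × 0.0497 = $55.94
SIMPLE IRA contribution: $1,125.54 × 0.0979 = $110.19
Pre-tax total = $55.94 + $110.19 = $166.13
Taxable wages = $1,125.54 − $166.13 = $959.41
Federal income tax: $959.41 × 0.1322 = $126.83
Social Security tax: $1,125.54 × 0.0601 = $67.64
State unemployment insurance (employee share): $1,125.54 × 0.01 = $11.26
Health insurance premium: $51.14
Roth 401(k) contribution: $66.05
Total deductions = $55.94 + $110.19 + $126.83 + $67.64 + $11.26 + $51.14 + $66.05 = $489.05
Net pay = $1,125.54 − $489.05 = $636.49

$636.49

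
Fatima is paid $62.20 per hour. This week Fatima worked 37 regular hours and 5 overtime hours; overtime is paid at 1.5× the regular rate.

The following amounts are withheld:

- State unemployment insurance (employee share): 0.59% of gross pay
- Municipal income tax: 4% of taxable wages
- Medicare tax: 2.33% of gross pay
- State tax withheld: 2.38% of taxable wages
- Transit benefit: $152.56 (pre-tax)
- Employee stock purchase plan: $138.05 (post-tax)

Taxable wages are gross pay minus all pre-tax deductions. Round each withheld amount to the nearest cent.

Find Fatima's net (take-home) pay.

Regular pay: 37 × $62.20 = $2301.40
Overtime pay: 5 × $62.20 × 1.5 = $466.50
Gross pay = $2301.40 + $466.50 = $2767.90
Transit benefit: $152.56
Taxable wages = $2767.90 − $152.56 = $2615.34
State tax withheld: $2615.34 × 0.0238 = $62.25
Municipal income tax: $2615.34 × 0.04 = $104.61
Medicare tax: $2767.90 × 0.0233 = $64.49
State unemployment insurance (employee share): $2767.90 × 0.0059 = $16.33
Employee stock purchase plan: $138.05
Total deductions = $152.56 + $62.25 + $104.61 + $64.49 + $16.33 + $138.05 = $538.29
Net pay = $2767.90 − $538.29 = $2229.61

$2229.61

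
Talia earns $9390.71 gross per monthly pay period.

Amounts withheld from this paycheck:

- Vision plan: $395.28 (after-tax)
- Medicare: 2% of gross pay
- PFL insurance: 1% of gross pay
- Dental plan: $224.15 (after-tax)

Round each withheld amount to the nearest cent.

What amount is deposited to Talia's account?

Medicare: $9390.71 × 0.02 = $187.81
PFL insurance: $9390.71 × 0.01 = $93.91
Dental plan: $224.15
Vision plan: $395.28
Total deductions = $187.81 + $93.91 + $224.15 + $395.28 = $901.15
Net pay = $9390.71 − $901.15 = $8489.56

$8489.56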